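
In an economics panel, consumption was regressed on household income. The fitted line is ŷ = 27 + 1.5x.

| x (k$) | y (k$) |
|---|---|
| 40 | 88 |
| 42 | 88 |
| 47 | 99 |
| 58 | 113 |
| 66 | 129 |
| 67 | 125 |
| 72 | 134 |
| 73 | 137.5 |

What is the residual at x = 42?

e = -2

ŷ = 27 + 1.5·42 = 90
e = 88 − 90 = -2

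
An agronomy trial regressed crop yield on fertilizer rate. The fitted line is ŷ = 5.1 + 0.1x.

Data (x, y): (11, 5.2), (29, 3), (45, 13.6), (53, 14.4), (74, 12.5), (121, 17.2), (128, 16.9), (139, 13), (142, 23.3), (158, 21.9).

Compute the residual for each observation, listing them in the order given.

-1, -5, 4, 4, 0, 0, -1, -6, 4, 1

x=11: ŷ = 5.1 + 0.1·11 = 6.2; e = 5.2 − 6.2 = -1
x=29: ŷ = 5.1 + 0.1·29 = 8; e = 3 − 8 = -5
x=45: ŷ = 5.1 + 0.1·45 = 9.6; e = 13.6 − 9.6 = 4
x=53: ŷ = 5.1 + 0.1·53 = 10.4; e = 14.4 − 10.4 = 4
x=74: ŷ = 5.1 + 0.1·74 = 12.5; e = 12.5 − 12.5 = 0
x=121: ŷ = 5.1 + 0.1·121 = 17.2; e = 17.2 − 17.2 = 0
x=128: ŷ = 5.1 + 0.1·128 = 17.9; e = 16.9 − 17.9 = -1
x=139: ŷ = 5.1 + 0.1·139 = 19; e = 13 − 19 = -6
x=142: ŷ = 5.1 + 0.1·142 = 19.3; e = 23.3 − 19.3 = 4
x=158: ŷ = 5.1 + 0.1·158 = 20.9; e = 21.9 − 20.9 = 1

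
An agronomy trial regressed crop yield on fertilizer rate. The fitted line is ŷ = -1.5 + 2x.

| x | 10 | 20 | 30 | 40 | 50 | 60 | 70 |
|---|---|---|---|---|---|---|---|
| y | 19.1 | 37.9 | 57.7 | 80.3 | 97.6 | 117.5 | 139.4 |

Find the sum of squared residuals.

SSE = 7.22

x=10: ŷ = -1.5 + 2·10 = 18.5; e = 19.1 − 18.5 = 0.6
x=20: ŷ = -1.5 + 2·20 = 38.5; e = 37.9 − 38.5 = -0.6
x=30: ŷ = -1.5 + 2·30 = 58.5; e = 57.7 − 58.5 = -0.8
x=40: ŷ = -1.5 + 2·40 = 78.5; e = 80.3 − 78.5 = 1.8
x=50: ŷ = -1.5 + 2·50 = 98.5; e = 97.6 − 98.5 = -0.9
x=60: ŷ = -1.5 + 2·60 = 118.5; e = 117.5 − 118.5 = -1
x=70: ŷ = -1.5 + 2·70 = 138.5; e = 139.4 − 138.5 = 0.9
SSE = 0.36 + 0.36 + 0.64 + 3.24 + 0.81 + 1 + 0.81 = 7.22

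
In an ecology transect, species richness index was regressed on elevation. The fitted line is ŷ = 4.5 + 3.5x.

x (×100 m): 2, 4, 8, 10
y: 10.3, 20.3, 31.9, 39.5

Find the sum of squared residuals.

x=2: ŷ = 4.5 + 3.5·2 = 11.5; e = 10.3 − 11.5 = -1.2
x=4: ŷ = 4.5 + 3.5·4 = 18.5; e = 20.3 − 18.5 = 1.8
x=8: ŷ = 4.5 + 3.5·8 = 32.5; e = 31.9 − 32.5 = -0.6
x=10: ŷ = 4.5 + 3.5·10 = 39.5; e = 39.5 − 39.5 = 0
SSE = 1.44 + 3.24 + 0.36 + 0 = 5.04

SSE = 5.04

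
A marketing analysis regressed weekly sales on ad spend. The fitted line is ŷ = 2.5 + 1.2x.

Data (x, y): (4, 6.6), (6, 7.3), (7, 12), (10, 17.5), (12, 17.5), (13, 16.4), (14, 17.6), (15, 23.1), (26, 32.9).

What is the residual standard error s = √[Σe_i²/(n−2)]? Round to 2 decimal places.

s = 2.07

x=4: ŷ = 2.5 + 1.2·4 = 7.3; e = 6.6 − 7.3 = -0.7
x=6: ŷ = 2.5 + 1.2·6 = 9.7; e = 7.3 − 9.7 = -2.4
x=7: ŷ = 2.5 + 1.2·7 = 10.9; e = 12 − 10.9 = 1.1
x=10: ŷ = 2.5 + 1.2·10 = 14.5; e = 17.5 − 14.5 = 3
x=12: ŷ = 2.5 + 1.2·12 = 16.9; e = 17.5 − 16.9 = 0.6
x=13: ŷ = 2.5 + 1.2·13 = 18.1; e = 16.4 − 18.1 = -1.7
x=14: ŷ = 2.5 + 1.2·14 = 19.3; e = 17.6 − 19.3 = -1.7
x=15: ŷ = 2.5 + 1.2·15 = 20.5; e = 23.1 − 20.5 = 2.6
x=26: ŷ = 2.5 + 1.2·26 = 33.7; e = 32.9 − 33.7 = -0.8
SSE = 0.49 + 5.76 + 1.21 + 9 + 0.36 + 2.89 + 2.89 + 6.76 + 0.64 = 30
s = √(30/7) = √4.28571 ≈ 2.07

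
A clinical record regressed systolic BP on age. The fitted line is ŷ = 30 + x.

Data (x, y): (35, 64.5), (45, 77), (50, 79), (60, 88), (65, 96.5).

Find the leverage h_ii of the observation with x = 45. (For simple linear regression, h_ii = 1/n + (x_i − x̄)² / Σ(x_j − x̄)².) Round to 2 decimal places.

h = 0.26

x̄ = (35 + 45 + 50 + 60 + 65)/5 = 51
Σ(x − x̄)² = 256 + 36 + 1 + 81 + 196 = 570
h = 1/5 + (-6)²/570 = 0.2 + 0.0631579 = 0.26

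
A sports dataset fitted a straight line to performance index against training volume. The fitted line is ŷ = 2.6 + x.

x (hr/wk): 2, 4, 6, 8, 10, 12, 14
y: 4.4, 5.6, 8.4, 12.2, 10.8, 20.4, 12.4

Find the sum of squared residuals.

SSE = 58.16

x=2: ŷ = 2.6 + 2 = 4.6; r = 4.4 − 4.6 = -0.2
x=4: ŷ = 2.6 + 4 = 6.6; r = 5.6 − 6.6 = -1
x=6: ŷ = 2.6 + 6 = 8.6; r = 8.4 − 8.6 = -0.2
x=8: ŷ = 2.6 + 8 = 10.6; r = 12.2 − 10.6 = 1.6
x=10: ŷ = 2.6 + 10 = 12.6; r = 10.8 − 12.6 = -1.8
x=12: ŷ = 2.6 + 12 = 14.6; r = 20.4 − 14.6 = 5.8
x=14: ŷ = 2.6 + 14 = 16.6; r = 12.4 − 16.6 = -4.2
SSE = 0.04 + 1 + 0.04 + 2.56 + 3.24 + 33.64 + 17.64 = 58.16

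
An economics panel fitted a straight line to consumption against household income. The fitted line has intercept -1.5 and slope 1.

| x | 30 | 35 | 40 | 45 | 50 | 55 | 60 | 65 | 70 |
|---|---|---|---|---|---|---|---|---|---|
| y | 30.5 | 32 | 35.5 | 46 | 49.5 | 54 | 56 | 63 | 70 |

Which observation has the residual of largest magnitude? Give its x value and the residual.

x=30: ŷ = -1.5 + 30 = 28.5; r = 30.5 − 28.5 = 2
x=35: ŷ = -1.5 + 35 = 33.5; r = 32 − 33.5 = -1.5
x=40: ŷ = -1.5 + 40 = 38.5; r = 35.5 − 38.5 = -3
x=45: ŷ = -1.5 + 45 = 43.5; r = 46 − 43.5 = 2.5
x=50: ŷ = -1.5 + 50 = 48.5; r = 49.5 − 48.5 = 1
x=55: ŷ = -1.5 + 55 = 53.5; r = 54 − 53.5 = 0.5
x=60: ŷ = -1.5 + 60 = 58.5; r = 56 − 58.5 = -2.5
x=65: ŷ = -1.5 + 65 = 63.5; r = 63 − 63.5 = -0.5
x=70: ŷ = -1.5 + 70 = 68.5; r = 70 − 68.5 = 1.5
Largest |r| is 3 at x = 40, residual -3.

x = 40, r = -3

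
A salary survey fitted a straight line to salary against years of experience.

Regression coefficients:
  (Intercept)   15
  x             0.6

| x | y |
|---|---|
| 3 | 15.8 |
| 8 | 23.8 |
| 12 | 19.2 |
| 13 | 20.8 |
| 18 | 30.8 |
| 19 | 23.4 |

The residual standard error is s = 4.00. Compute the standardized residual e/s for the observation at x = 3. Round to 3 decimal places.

-0.250

ŷ = 15 + 0.6·3 = 16.8
e = 15.8 − 16.8 = -1
e/s = -1 / 4.00 = -0.250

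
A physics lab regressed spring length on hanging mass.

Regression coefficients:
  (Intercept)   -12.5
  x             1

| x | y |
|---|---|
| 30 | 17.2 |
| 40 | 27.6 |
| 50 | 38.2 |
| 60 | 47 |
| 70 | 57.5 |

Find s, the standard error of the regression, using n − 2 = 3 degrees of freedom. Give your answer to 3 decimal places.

x=30: ŷ = -12.5 + 30 = 17.5; e = 17.2 − 17.5 = -0.3
x=40: ŷ = -12.5 + 40 = 27.5; e = 27.6 − 27.5 = 0.1
x=50: ŷ = -12.5 + 50 = 37.5; e = 38.2 − 37.5 = 0.7
x=60: ŷ = -12.5 + 60 = 47.5; e = 47 − 47.5 = -0.5
x=70: ŷ = -12.5 + 70 = 57.5; e = 57.5 − 57.5 = 0
SSE = 0.09 + 0.01 + 0.49 + 0.25 + 0 = 0.84
s = √(0.84/3) = √0.28 ≈ 0.529

s = 0.529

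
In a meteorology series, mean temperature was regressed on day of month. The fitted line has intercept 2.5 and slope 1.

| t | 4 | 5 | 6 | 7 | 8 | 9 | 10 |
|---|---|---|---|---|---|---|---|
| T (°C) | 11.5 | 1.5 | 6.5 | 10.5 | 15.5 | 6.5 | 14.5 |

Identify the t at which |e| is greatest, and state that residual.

t=4: ŷ = 2.5 + 4 = 6.5; e = 11.5 − 6.5 = 5
t=5: ŷ = 2.5 + 5 = 7.5; e = 1.5 − 7.5 = -6
t=6: ŷ = 2.5 + 6 = 8.5; e = 6.5 − 8.5 = -2
t=7: ŷ = 2.5 + 7 = 9.5; e = 10.5 − 9.5 = 1
t=8: ŷ = 2.5 + 8 = 10.5; e = 15.5 − 10.5 = 5
t=9: ŷ = 2.5 + 9 = 11.5; e = 6.5 − 11.5 = -5
t=10: ŷ = 2.5 + 10 = 12.5; e = 14.5 − 12.5 = 2
Largest |e| is 6 at t = 5, residual -6.

t = 5, e = -6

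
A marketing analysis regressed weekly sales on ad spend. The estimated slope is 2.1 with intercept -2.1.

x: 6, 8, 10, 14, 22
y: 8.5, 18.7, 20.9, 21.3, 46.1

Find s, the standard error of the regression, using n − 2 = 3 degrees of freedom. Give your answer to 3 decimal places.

x=6: ŷ = -2.1 + 2.1·6 = 10.5; e = 8.5 − 10.5 = -2
x=8: ŷ = -2.1 + 2.1·8 = 14.7; e = 18.7 − 14.7 = 4
x=10: ŷ = -2.1 + 2.1·10 = 18.9; e = 20.9 − 18.9 = 2
x=14: ŷ = -2.1 + 2.1·14 = 27.3; e = 21.3 − 27.3 = -6
x=22: ŷ = -2.1 + 2.1·22 = 44.1; e = 46.1 − 44.1 = 2
SSE = 4 + 16 + 4 + 36 + 4 = 64
s = √(64/3) = √21.3333 ≈ 4.619

s = 4.619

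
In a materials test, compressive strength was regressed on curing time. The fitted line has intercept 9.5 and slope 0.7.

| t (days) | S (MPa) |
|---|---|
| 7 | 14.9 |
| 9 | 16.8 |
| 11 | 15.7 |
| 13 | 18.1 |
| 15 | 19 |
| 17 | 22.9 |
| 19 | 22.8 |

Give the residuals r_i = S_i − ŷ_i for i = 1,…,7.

0.5, 1, -1.5, -0.5, -1, 1.5, 0

t=7: ŷ = 9.5 + 0.7·7 = 14.4; r = 14.9 − 14.4 = 0.5
t=9: ŷ = 9.5 + 0.7·9 = 15.8; r = 16.8 − 15.8 = 1
t=11: ŷ = 9.5 + 0.7·11 = 17.2; r = 15.7 − 17.2 = -1.5
t=13: ŷ = 9.5 + 0.7·13 = 18.6; r = 18.1 − 18.6 = -0.5
t=15: ŷ = 9.5 + 0.7·15 = 20; r = 19 − 20 = -1
t=17: ŷ = 9.5 + 0.7·17 = 21.4; r = 22.9 − 21.4 = 1.5
t=19: ŷ = 9.5 + 0.7·19 = 22.8; r = 22.8 − 22.8 = 0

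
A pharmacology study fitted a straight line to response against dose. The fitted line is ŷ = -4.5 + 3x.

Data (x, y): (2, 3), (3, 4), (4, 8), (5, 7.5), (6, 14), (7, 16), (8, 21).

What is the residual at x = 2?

ŷ = -4.5 + 3·2 = 1.5
e = 3 − 1.5 = 1.5

e = 1.5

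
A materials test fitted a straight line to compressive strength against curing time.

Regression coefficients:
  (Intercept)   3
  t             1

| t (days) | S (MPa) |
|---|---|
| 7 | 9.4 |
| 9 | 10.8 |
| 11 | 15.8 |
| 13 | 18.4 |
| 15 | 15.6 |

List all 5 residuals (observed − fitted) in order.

-0.6, -1.2, 1.8, 2.4, -2.4

t=7: Ŝ = 3 + 7 = 10; e = 9.4 − 10 = -0.6
t=9: Ŝ = 3 + 9 = 12; e = 10.8 − 12 = -1.2
t=11: Ŝ = 3 + 11 = 14; e = 15.8 − 14 = 1.8
t=13: Ŝ = 3 + 13 = 16; e = 18.4 − 16 = 2.4
t=15: Ŝ = 3 + 15 = 18; e = 15.6 − 18 = -2.4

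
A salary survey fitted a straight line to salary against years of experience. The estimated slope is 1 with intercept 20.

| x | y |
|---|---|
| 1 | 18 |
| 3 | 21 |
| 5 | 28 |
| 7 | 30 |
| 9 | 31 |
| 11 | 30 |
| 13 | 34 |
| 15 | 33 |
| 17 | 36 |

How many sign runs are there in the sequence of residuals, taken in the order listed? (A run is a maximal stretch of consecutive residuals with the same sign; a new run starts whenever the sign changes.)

5 runs

x=1: ŷ = 20 + 1 = 21; e = 18 − 21 = -3
x=3: ŷ = 20 + 3 = 23; e = 21 − 23 = -2
x=5: ŷ = 20 + 5 = 25; e = 28 − 25 = 3
x=7: ŷ = 20 + 7 = 27; e = 30 − 27 = 3
x=9: ŷ = 20 + 9 = 29; e = 31 − 29 = 2
x=11: ŷ = 20 + 11 = 31; e = 30 − 31 = -1
x=13: ŷ = 20 + 13 = 33; e = 34 − 33 = 1
x=15: ŷ = 20 + 15 = 35; e = 33 − 35 = -2
x=17: ŷ = 20 + 17 = 37; e = 36 − 37 = -1
Signs: − − + + + − + − −
Runs: −×2, +×3, −×1, +×1, −×2 → 5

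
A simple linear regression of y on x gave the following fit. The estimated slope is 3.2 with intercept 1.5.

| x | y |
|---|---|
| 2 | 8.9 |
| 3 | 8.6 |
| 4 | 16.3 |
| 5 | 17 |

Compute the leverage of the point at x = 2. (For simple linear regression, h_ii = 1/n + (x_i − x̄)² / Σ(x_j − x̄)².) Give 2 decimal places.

x̄ = (2 + 3 + 4 + 5)/4 = 3.5
Σ(x − x̄)² = 2.25 + 0.25 + 0.25 + 2.25 = 5
h = 1/4 + (-1.5)²/5 = 0.25 + 0.45 = 0.70

h = 0.70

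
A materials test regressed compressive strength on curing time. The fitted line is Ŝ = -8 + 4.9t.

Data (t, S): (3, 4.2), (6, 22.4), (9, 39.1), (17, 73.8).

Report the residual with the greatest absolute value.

e = 3

t=3: Ŝ = -8 + 4.9·3 = 6.7; e = 4.2 − 6.7 = -2.5
t=6: Ŝ = -8 + 4.9·6 = 21.4; e = 22.4 − 21.4 = 1
t=9: Ŝ = -8 + 4.9·9 = 36.1; e = 39.1 − 36.1 = 3
t=17: Ŝ = -8 + 4.9·17 = 75.3; e = 73.8 − 75.3 = -1.5
Largest |e| is 3 at t = 9, residual 3.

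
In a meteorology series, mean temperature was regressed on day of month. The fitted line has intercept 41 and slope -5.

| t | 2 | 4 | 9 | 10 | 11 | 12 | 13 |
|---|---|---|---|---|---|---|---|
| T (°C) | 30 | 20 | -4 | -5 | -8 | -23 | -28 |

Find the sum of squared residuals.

SSE = 86

t=2: T̂ = 41 − 5·2 = 31; e = 30 − 31 = -1
t=4: T̂ = 41 − 5·4 = 21; e = 20 − 21 = -1
t=9: T̂ = 41 − 5·9 = -4; e = -4 − (-4) = 0
t=10: T̂ = 41 − 5·10 = -9; e = -5 − (-9) = 4
t=11: T̂ = 41 − 5·11 = -14; e = -8 − (-14) = 6
t=12: T̂ = 41 − 5·12 = -19; e = -23 − (-19) = -4
t=13: T̂ = 41 − 5·13 = -24; e = -28 − (-24) = -4
SSE = 1 + 1 + 0 + 16 + 36 + 16 + 16 = 86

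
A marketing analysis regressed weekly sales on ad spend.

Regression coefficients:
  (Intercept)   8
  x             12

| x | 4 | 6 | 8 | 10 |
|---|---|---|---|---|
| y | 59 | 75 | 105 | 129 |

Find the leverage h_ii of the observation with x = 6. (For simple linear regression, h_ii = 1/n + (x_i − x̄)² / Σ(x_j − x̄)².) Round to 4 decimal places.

x̄ = (4 + 6 + 8 + 10)/4 = 7
Σ(x − x̄)² = 9 + 1 + 1 + 9 = 20
h = 1/4 + (-1)²/20 = 0.25 + 0.05 = 0.3000

h = 0.3000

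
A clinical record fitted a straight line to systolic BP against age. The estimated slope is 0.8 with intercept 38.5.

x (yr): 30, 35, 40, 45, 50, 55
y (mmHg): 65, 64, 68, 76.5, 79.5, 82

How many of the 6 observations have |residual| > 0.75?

5

x=30: ŷ = 38.5 + 0.8·30 = 62.5; e = 65 − 62.5 = 2.5
x=35: ŷ = 38.5 + 0.8·35 = 66.5; e = 64 − 66.5 = -2.5
x=40: ŷ = 38.5 + 0.8·40 = 70.5; e = 68 − 70.5 = -2.5
x=45: ŷ = 38.5 + 0.8·45 = 74.5; e = 76.5 − 74.5 = 2
x=50: ŷ = 38.5 + 0.8·50 = 78.5; e = 79.5 − 78.5 = 1
x=55: ŷ = 38.5 + 0.8·55 = 82.5; e = 82 − 82.5 = -0.5
|e| > 0.75: x=30 (|e|=2.5), x=35 (|e|=2.5), x=40 (|e|=2.5), x=45 (|e|=2), x=50 (|e|=1) → 5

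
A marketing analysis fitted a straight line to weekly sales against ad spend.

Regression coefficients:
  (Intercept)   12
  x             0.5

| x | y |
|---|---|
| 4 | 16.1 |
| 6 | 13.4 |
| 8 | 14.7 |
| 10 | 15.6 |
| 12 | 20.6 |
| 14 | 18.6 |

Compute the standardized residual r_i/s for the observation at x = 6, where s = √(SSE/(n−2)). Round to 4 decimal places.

x=4: ŷ = 12 + 0.5·4 = 14; r = 16.1 − 14 = 2.1
x=6: ŷ = 12 + 0.5·6 = 15; r = 13.4 − 15 = -1.6
x=8: ŷ = 12 + 0.5·8 = 16; r = 14.7 − 16 = -1.3
x=10: ŷ = 12 + 0.5·10 = 17; r = 15.6 − 17 = -1.4
x=12: ŷ = 12 + 0.5·12 = 18; r = 20.6 − 18 = 2.6
x=14: ŷ = 12 + 0.5·14 = 19; r = 18.6 − 19 = -0.4
SSE = 4.41 + 2.56 + 1.69 + 1.96 + 6.76 + 0.16 = 17.54
s = √(17.54/4) = 2.09404
r/s = -1.6 / 2.09404 = -0.7641

-0.7641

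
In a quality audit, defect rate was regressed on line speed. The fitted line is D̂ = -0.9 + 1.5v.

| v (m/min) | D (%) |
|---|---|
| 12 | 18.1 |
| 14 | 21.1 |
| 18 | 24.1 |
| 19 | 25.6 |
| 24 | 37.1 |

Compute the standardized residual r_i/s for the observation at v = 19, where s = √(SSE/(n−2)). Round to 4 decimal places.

v=12: D̂ = -0.9 + 1.5·12 = 17.1; r = 18.1 − 17.1 = 1
v=14: D̂ = -0.9 + 1.5·14 = 20.1; r = 21.1 − 20.1 = 1
v=18: D̂ = -0.9 + 1.5·18 = 26.1; r = 24.1 − 26.1 = -2
v=19: D̂ = -0.9 + 1.5·19 = 27.6; r = 25.6 − 27.6 = -2
v=24: D̂ = -0.9 + 1.5·24 = 35.1; r = 37.1 − 35.1 = 2
SSE = 1 + 1 + 4 + 4 + 4 = 14
s = √(14/3) = 2.16025
r/s = -2 / 2.16025 = -0.9258

-0.9258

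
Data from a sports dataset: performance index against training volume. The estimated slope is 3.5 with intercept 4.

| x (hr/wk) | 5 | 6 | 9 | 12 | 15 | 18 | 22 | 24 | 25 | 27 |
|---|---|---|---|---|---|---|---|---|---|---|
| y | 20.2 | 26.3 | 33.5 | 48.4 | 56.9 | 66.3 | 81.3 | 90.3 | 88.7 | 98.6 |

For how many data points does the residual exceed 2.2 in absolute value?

3

x=5: ŷ = 4 + 3.5·5 = 21.5; e = 20.2 − 21.5 = -1.3
x=6: ŷ = 4 + 3.5·6 = 25; e = 26.3 − 25 = 1.3
x=9: ŷ = 4 + 3.5·9 = 35.5; e = 33.5 − 35.5 = -2
x=12: ŷ = 4 + 3.5·12 = 46; e = 48.4 − 46 = 2.4
x=15: ŷ = 4 + 3.5·15 = 56.5; e = 56.9 − 56.5 = 0.4
x=18: ŷ = 4 + 3.5·18 = 67; e = 66.3 − 67 = -0.7
x=22: ŷ = 4 + 3.5·22 = 81; e = 81.3 − 81 = 0.3
x=24: ŷ = 4 + 3.5·24 = 88; e = 90.3 − 88 = 2.3
x=25: ŷ = 4 + 3.5·25 = 91.5; e = 88.7 − 91.5 = -2.8
x=27: ŷ = 4 + 3.5·27 = 98.5; e = 98.6 − 98.5 = 0.1
|e| > 2.2: x=12 (|e|=2.4), x=24 (|e|=2.3), x=25 (|e|=2.8) → 3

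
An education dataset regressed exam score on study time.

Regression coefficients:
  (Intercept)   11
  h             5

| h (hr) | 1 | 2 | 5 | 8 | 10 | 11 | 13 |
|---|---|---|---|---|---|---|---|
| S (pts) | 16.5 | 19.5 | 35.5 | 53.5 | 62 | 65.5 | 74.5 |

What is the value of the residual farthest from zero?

h=1: ŷ = 11 + 5·1 = 16; e = 16.5 − 16 = 0.5
h=2: ŷ = 11 + 5·2 = 21; e = 19.5 − 21 = -1.5
h=5: ŷ = 11 + 5·5 = 36; e = 35.5 − 36 = -0.5
h=8: ŷ = 11 + 5·8 = 51; e = 53.5 − 51 = 2.5
h=10: ŷ = 11 + 5·10 = 61; e = 62 − 61 = 1
h=11: ŷ = 11 + 5·11 = 66; e = 65.5 − 66 = -0.5
h=13: ŷ = 11 + 5·13 = 76; e = 74.5 − 76 = -1.5
Largest |e| is 2.5 at h = 8, residual 2.5.

e = 2.5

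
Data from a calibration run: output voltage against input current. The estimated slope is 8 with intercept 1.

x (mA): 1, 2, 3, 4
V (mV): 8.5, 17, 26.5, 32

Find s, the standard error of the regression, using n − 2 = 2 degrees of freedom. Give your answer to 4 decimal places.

s = 1.3229

x=1: ŷ = 1 + 8·1 = 9; e = 8.5 − 9 = -0.5
x=2: ŷ = 1 + 8·2 = 17; e = 17 − 17 = 0
x=3: ŷ = 1 + 8·3 = 25; e = 26.5 − 25 = 1.5
x=4: ŷ = 1 + 8·4 = 33; e = 32 − 33 = -1
SSE = 0.25 + 0 + 2.25 + 1 = 3.5
s = √(3.5/2) = √1.75 ≈ 1.3229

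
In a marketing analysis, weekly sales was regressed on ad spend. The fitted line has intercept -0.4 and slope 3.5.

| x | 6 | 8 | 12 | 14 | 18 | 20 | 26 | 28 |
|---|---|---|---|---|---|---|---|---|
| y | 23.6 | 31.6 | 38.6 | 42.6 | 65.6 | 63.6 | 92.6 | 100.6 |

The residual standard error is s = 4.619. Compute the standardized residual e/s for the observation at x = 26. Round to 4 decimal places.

0.4330

ŷ = -0.4 + 3.5·26 = 90.6
e = 92.6 − 90.6 = 2
e/s = 2 / 4.619 = 0.4330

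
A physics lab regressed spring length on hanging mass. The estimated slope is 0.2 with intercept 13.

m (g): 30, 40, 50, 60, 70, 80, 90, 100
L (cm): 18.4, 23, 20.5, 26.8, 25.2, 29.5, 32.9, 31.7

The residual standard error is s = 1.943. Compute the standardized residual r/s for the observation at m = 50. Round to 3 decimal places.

L̂ = 13 + 0.2·50 = 23
r = 20.5 − 23 = -2.5
r/s = -2.5 / 1.943 = -1.287

-1.287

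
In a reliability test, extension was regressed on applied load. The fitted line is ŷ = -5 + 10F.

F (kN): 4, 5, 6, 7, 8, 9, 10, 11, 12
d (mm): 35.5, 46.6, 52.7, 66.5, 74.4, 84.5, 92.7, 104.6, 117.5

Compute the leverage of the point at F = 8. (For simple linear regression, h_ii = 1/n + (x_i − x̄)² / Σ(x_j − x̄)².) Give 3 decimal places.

h = 0.111

F̄ = (4 + 5 + 6 + 7 + 8 + 9 + 10 + 11 + 12)/9 = 8
Σ(F − F̄)² = 16 + 9 + 4 + 1 + 0 + 1 + 4 + 9 + 16 = 60
h = 1/9 + (0)²/60 = 0.111111 + 0 = 0.111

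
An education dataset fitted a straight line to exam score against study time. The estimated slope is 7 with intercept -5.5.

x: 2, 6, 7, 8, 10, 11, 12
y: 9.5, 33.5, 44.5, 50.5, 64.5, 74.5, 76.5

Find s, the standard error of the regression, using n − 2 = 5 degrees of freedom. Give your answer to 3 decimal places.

x=2: ŷ = -5.5 + 7·2 = 8.5; r = 9.5 − 8.5 = 1
x=6: ŷ = -5.5 + 7·6 = 36.5; r = 33.5 − 36.5 = -3
x=7: ŷ = -5.5 + 7·7 = 43.5; r = 44.5 − 43.5 = 1
x=8: ŷ = -5.5 + 7·8 = 50.5; r = 50.5 − 50.5 = 0
x=10: ŷ = -5.5 + 7·10 = 64.5; r = 64.5 − 64.5 = 0
x=11: ŷ = -5.5 + 7·11 = 71.5; r = 74.5 − 71.5 = 3
x=12: ŷ = -5.5 + 7·12 = 78.5; r = 76.5 − 78.5 = -2
SSE = 1 + 9 + 1 + 0 + 0 + 9 + 4 = 24
s = √(24/5) = √4.8 ≈ 2.191

s = 2.191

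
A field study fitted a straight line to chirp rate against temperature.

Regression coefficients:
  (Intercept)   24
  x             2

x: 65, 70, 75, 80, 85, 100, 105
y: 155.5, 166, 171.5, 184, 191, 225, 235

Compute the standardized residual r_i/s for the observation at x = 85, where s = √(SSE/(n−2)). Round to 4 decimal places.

x=65: ŷ = 24 + 2·65 = 154; r = 155.5 − 154 = 1.5
x=70: ŷ = 24 + 2·70 = 164; r = 166 − 164 = 2
x=75: ŷ = 24 + 2·75 = 174; r = 171.5 − 174 = -2.5
x=80: ŷ = 24 + 2·80 = 184; r = 184 − 184 = 0
x=85: ŷ = 24 + 2·85 = 194; r = 191 − 194 = -3
x=100: ŷ = 24 + 2·100 = 224; r = 225 − 224 = 1
x=105: ŷ = 24 + 2·105 = 234; r = 235 − 234 = 1
SSE = 2.25 + 4 + 6.25 + 0 + 9 + 1 + 1 = 23.5
s = √(23.5/5) = 2.16795
r/s = -3 / 2.16795 = -1.3838

-1.3838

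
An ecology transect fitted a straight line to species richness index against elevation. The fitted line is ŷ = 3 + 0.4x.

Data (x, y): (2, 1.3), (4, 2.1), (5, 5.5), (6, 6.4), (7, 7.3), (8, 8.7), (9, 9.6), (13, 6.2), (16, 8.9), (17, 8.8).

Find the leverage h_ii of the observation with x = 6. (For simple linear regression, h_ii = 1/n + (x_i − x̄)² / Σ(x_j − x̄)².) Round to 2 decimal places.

x̄ = (2 + 4 + 5 + 6 + 7 + 8 + 9 + 13 + 16 + 17)/10 = 8.7
Σ(x − x̄)² = 44.89 + 22.09 + 13.69 + 7.29 + 2.89 + 0.49 + 0.09 + 18.49 + 53.29 + 68.89 = 232.1
h = 1/10 + (-2.7)²/232.1 = 0.1 + 0.0314089 = 0.13

h = 0.13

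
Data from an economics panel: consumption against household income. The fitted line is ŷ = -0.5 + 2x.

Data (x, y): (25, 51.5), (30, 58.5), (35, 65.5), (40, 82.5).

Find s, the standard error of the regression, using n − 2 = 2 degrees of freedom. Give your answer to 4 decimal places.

x=25: ŷ = -0.5 + 2·25 = 49.5; r = 51.5 − 49.5 = 2
x=30: ŷ = -0.5 + 2·30 = 59.5; r = 58.5 − 59.5 = -1
x=35: ŷ = -0.5 + 2·35 = 69.5; r = 65.5 − 69.5 = -4
x=40: ŷ = -0.5 + 2·40 = 79.5; r = 82.5 − 79.5 = 3
SSE = 4 + 1 + 16 + 9 = 30
s = √(30/2) = √15 ≈ 3.8730

s = 3.8730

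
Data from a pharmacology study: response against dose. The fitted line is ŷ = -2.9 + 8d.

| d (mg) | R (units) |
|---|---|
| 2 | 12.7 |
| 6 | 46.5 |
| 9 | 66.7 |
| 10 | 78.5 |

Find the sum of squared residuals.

d=2: ŷ = -2.9 + 8·2 = 13.1; e = 12.7 − 13.1 = -0.4
d=6: ŷ = -2.9 + 8·6 = 45.1; e = 46.5 − 45.1 = 1.4
d=9: ŷ = -2.9 + 8·9 = 69.1; e = 66.7 − 69.1 = -2.4
d=10: ŷ = -2.9 + 8·10 = 77.1; e = 78.5 − 77.1 = 1.4
SSE = 0.16 + 1.96 + 5.76 + 1.96 = 9.84

SSE = 9.84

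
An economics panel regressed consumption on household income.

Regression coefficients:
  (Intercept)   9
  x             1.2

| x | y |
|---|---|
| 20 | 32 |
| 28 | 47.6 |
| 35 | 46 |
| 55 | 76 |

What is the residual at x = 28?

e = 5

ŷ = 9 + 1.2·28 = 42.6
e = 47.6 − 42.6 = 5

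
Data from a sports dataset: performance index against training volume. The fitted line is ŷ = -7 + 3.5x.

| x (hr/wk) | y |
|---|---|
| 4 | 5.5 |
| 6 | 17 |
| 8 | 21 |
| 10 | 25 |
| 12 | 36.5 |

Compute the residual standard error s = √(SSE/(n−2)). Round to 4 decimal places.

s = 2.7386

x=4: ŷ = -7 + 3.5·4 = 7; r = 5.5 − 7 = -1.5
x=6: ŷ = -7 + 3.5·6 = 14; r = 17 − 14 = 3
x=8: ŷ = -7 + 3.5·8 = 21; r = 21 − 21 = 0
x=10: ŷ = -7 + 3.5·10 = 28; r = 25 − 28 = -3
x=12: ŷ = -7 + 3.5·12 = 35; r = 36.5 − 35 = 1.5
SSE = 2.25 + 9 + 0 + 9 + 2.25 = 22.5
s = √(22.5/3) = √7.5 ≈ 2.7386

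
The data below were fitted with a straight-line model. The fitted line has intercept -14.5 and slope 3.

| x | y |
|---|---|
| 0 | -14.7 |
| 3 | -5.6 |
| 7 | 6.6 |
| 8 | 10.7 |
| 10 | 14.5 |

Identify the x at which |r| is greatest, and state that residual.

x = 8, r = 1.2

x=0: ŷ = -14.5 + 3·0 = -14.5; r = -14.7 − (-14.5) = -0.2
x=3: ŷ = -14.5 + 3·3 = -5.5; r = -5.6 − (-5.5) = -0.1
x=7: ŷ = -14.5 + 3·7 = 6.5; r = 6.6 − 6.5 = 0.1
x=8: ŷ = -14.5 + 3·8 = 9.5; r = 10.7 − 9.5 = 1.2
x=10: ŷ = -14.5 + 3·10 = 15.5; r = 14.5 − 15.5 = -1
Largest |r| is 1.2 at x = 8, residual 1.2.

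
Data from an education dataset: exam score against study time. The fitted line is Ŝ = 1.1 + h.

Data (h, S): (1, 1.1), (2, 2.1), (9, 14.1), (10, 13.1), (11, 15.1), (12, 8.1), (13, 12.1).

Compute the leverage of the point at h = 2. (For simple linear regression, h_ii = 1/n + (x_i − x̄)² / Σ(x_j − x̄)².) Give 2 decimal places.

h = 0.43

h̄ = (1 + 2 + 9 + 10 + 11 + 12 + 13)/7 = 8.28571
Σ(h − h̄)² = 53.0816 + 39.5102 + 0.510204 + 2.93878 + 7.36735 + 13.7959 + 22.2245 = 139.429
h = 1/7 + (-6.28571)²/139.429 = 0.142857 + 0.283372 = 0.43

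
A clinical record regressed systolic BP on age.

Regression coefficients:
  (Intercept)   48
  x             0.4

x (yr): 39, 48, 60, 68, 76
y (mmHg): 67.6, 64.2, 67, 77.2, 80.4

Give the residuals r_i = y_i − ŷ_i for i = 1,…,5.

4, -3, -5, 2, 2

x=39: ŷ = 48 + 0.4·39 = 63.6; r = 67.6 − 63.6 = 4
x=48: ŷ = 48 + 0.4·48 = 67.2; r = 64.2 − 67.2 = -3
x=60: ŷ = 48 + 0.4·60 = 72; r = 67 − 72 = -5
x=68: ŷ = 48 + 0.4·68 = 75.2; r = 77.2 − 75.2 = 2
x=76: ŷ = 48 + 0.4·76 = 78.4; r = 80.4 − 78.4 = 2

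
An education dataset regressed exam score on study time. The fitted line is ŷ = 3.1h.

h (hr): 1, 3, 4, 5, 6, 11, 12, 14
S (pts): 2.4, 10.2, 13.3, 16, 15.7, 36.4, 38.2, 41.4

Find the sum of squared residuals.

h=1: ŷ = 3.1·1 = 3.1; e = 2.4 − 3.1 = -0.7
h=3: ŷ = 3.1·3 = 9.3; e = 10.2 − 9.3 = 0.9
h=4: ŷ = 3.1·4 = 12.4; e = 13.3 − 12.4 = 0.9
h=5: ŷ = 3.1·5 = 15.5; e = 16 − 15.5 = 0.5
h=6: ŷ = 3.1·6 = 18.6; e = 15.7 − 18.6 = -2.9
h=11: ŷ = 3.1·11 = 34.1; e = 36.4 − 34.1 = 2.3
h=12: ŷ = 3.1·12 = 37.2; e = 38.2 − 37.2 = 1
h=14: ŷ = 3.1·14 = 43.4; e = 41.4 − 43.4 = -2
SSE = 0.49 + 0.81 + 0.81 + 0.25 + 8.41 + 5.29 + 1 + 4 = 21.06

SSE = 21.06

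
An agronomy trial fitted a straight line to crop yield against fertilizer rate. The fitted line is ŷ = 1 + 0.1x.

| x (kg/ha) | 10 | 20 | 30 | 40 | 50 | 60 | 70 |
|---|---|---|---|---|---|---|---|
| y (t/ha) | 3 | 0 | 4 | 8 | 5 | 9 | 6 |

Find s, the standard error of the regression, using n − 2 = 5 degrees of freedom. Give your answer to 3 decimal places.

x=10: ŷ = 1 + 0.1·10 = 2; e = 3 − 2 = 1
x=20: ŷ = 1 + 0.1·20 = 3; e = 0 − 3 = -3
x=30: ŷ = 1 + 0.1·30 = 4; e = 4 − 4 = 0
x=40: ŷ = 1 + 0.1·40 = 5; e = 8 − 5 = 3
x=50: ŷ = 1 + 0.1·50 = 6; e = 5 − 6 = -1
x=60: ŷ = 1 + 0.1·60 = 7; e = 9 − 7 = 2
x=70: ŷ = 1 + 0.1·70 = 8; e = 6 − 8 = -2
SSE = 1 + 9 + 0 + 9 + 1 + 4 + 4 = 28
s = √(28/5) = √5.6 ≈ 2.366

s = 2.366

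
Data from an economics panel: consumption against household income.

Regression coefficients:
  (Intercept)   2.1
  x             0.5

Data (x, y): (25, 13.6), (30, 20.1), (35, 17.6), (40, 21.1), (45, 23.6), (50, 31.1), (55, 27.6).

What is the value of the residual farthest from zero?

x=25: ŷ = 2.1 + 0.5·25 = 14.6; r = 13.6 − 14.6 = -1
x=30: ŷ = 2.1 + 0.5·30 = 17.1; r = 20.1 − 17.1 = 3
x=35: ŷ = 2.1 + 0.5·35 = 19.6; r = 17.6 − 19.6 = -2
x=40: ŷ = 2.1 + 0.5·40 = 22.1; r = 21.1 − 22.1 = -1
x=45: ŷ = 2.1 + 0.5·45 = 24.6; r = 23.6 − 24.6 = -1
x=50: ŷ = 2.1 + 0.5·50 = 27.1; r = 31.1 − 27.1 = 4
x=55: ŷ = 2.1 + 0.5·55 = 29.6; r = 27.6 − 29.6 = -2
Largest |r| is 4 at x = 50, residual 4.

r = 4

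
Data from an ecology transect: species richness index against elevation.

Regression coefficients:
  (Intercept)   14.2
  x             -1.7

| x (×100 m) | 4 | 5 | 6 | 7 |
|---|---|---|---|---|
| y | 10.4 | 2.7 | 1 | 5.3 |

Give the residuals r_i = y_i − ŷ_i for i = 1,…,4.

x=4: ŷ = 14.2 − 1.7·4 = 7.4; r = 10.4 − 7.4 = 3
x=5: ŷ = 14.2 − 1.7·5 = 5.7; r = 2.7 − 5.7 = -3
x=6: ŷ = 14.2 − 1.7·6 = 4; r = 1 − 4 = -3
x=7: ŷ = 14.2 − 1.7·7 = 2.3; r = 5.3 − 2.3 = 3

3, -3, -3, 3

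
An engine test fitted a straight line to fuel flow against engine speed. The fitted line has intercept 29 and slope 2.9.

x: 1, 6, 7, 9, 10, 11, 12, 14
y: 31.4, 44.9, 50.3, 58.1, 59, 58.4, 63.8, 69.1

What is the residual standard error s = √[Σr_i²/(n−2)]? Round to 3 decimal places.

x=1: ŷ = 29 + 2.9·1 = 31.9; r = 31.4 − 31.9 = -0.5
x=6: ŷ = 29 + 2.9·6 = 46.4; r = 44.9 − 46.4 = -1.5
x=7: ŷ = 29 + 2.9·7 = 49.3; r = 50.3 − 49.3 = 1
x=9: ŷ = 29 + 2.9·9 = 55.1; r = 58.1 − 55.1 = 3
x=10: ŷ = 29 + 2.9·10 = 58; r = 59 − 58 = 1
x=11: ŷ = 29 + 2.9·11 = 60.9; r = 58.4 − 60.9 = -2.5
x=12: ŷ = 29 + 2.9·12 = 63.8; r = 63.8 − 63.8 = 0
x=14: ŷ = 29 + 2.9·14 = 69.6; r = 69.1 − 69.6 = -0.5
SSE = 0.25 + 2.25 + 1 + 9 + 1 + 6.25 + 0 + 0.25 = 20
s = √(20/6) = √3.33333 ≈ 1.826

s = 1.826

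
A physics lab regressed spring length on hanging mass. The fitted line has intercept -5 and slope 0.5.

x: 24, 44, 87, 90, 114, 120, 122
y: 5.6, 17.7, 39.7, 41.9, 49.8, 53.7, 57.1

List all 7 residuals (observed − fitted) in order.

x=24: ŷ = -5 + 0.5·24 = 7; r = 5.6 − 7 = -1.4
x=44: ŷ = -5 + 0.5·44 = 17; r = 17.7 − 17 = 0.7
x=87: ŷ = -5 + 0.5·87 = 38.5; r = 39.7 − 38.5 = 1.2
x=90: ŷ = -5 + 0.5·90 = 40; r = 41.9 − 40 = 1.9
x=114: ŷ = -5 + 0.5·114 = 52; r = 49.8 − 52 = -2.2
x=120: ŷ = -5 + 0.5·120 = 55; r = 53.7 − 55 = -1.3
x=122: ŷ = -5 + 0.5·122 = 56; r = 57.1 − 56 = 1.1

-1.4, 0.7, 1.2, 1.9, -2.2, -1.3, 1.1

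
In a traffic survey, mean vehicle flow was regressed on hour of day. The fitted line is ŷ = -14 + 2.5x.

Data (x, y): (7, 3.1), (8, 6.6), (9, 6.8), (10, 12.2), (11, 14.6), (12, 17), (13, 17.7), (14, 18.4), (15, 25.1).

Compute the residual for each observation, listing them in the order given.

-0.4, 0.6, -1.7, 1.2, 1.1, 1, -0.8, -2.6, 1.6

x=7: ŷ = -14 + 2.5·7 = 3.5; e = 3.1 − 3.5 = -0.4
x=8: ŷ = -14 + 2.5·8 = 6; e = 6.6 − 6 = 0.6
x=9: ŷ = -14 + 2.5·9 = 8.5; e = 6.8 − 8.5 = -1.7
x=10: ŷ = -14 + 2.5·10 = 11; e = 12.2 − 11 = 1.2
x=11: ŷ = -14 + 2.5·11 = 13.5; e = 14.6 − 13.5 = 1.1
x=12: ŷ = -14 + 2.5·12 = 16; e = 17 − 16 = 1
x=13: ŷ = -14 + 2.5·13 = 18.5; e = 17.7 − 18.5 = -0.8
x=14: ŷ = -14 + 2.5·14 = 21; e = 18.4 − 21 = -2.6
x=15: ŷ = -14 + 2.5·15 = 23.5; e = 25.1 − 23.5 = 1.6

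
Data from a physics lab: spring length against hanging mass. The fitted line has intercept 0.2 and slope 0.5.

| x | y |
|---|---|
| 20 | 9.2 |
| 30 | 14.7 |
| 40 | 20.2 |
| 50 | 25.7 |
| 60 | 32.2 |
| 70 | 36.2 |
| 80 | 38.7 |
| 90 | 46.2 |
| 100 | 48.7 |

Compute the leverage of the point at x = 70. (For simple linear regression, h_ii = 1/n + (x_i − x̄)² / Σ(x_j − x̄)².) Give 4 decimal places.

h = 0.1278

x̄ = (20 + 30 + 40 + 50 + 60 + 70 + 80 + 90 + 100)/9 = 60
Σ(x − x̄)² = 1600 + 900 + 400 + 100 + 0 + 100 + 400 + 900 + 1600 = 6000
h = 1/9 + (10)²/6000 = 0.111111 + 0.0166667 = 0.1278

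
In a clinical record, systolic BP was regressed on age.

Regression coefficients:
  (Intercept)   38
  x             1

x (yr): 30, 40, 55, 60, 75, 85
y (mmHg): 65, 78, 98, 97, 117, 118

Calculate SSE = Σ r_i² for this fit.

x=30: ŷ = 38 + 30 = 68; r = 65 − 68 = -3
x=40: ŷ = 38 + 40 = 78; r = 78 − 78 = 0
x=55: ŷ = 38 + 55 = 93; r = 98 − 93 = 5
x=60: ŷ = 38 + 60 = 98; r = 97 − 98 = -1
x=75: ŷ = 38 + 75 = 113; r = 117 − 113 = 4
x=85: ŷ = 38 + 85 = 123; r = 118 − 123 = -5
SSE = 9 + 0 + 25 + 1 + 16 + 25 = 76

SSE = 76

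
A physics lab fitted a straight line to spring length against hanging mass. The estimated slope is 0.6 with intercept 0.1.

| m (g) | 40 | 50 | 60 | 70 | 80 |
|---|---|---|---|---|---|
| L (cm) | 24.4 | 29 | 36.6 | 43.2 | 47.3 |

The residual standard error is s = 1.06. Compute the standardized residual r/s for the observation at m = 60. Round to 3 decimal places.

0.472

ŷ = 0.1 + 0.6·60 = 36.1
r = 36.6 − 36.1 = 0.5
r/s = 0.5 / 1.06 = 0.472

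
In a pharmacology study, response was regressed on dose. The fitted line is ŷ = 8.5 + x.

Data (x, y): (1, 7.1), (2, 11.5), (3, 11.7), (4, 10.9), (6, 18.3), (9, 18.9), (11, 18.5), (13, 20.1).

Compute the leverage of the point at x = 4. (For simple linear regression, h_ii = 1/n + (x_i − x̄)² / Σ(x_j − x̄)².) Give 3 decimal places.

h = 0.158

x̄ = (1 + 2 + 3 + 4 + 6 + 9 + 11 + 13)/8 = 6.125
Σ(x − x̄)² = 26.2656 + 17.0156 + 9.76562 + 4.51562 + 0.015625 + 8.26562 + 23.7656 + 47.2656 = 136.875
h = 1/8 + (-2.125)²/136.875 = 0.125 + 0.0329909 = 0.158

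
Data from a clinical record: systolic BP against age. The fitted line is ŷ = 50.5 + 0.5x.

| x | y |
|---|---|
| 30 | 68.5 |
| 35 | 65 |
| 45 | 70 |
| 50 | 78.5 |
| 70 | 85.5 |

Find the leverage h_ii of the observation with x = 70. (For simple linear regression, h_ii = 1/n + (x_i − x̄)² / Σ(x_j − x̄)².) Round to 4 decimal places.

x̄ = (30 + 35 + 45 + 50 + 70)/5 = 46
Σ(x − x̄)² = 256 + 121 + 1 + 16 + 576 = 970
h = 1/5 + (24)²/970 = 0.2 + 0.593814 = 0.7938

h = 0.7938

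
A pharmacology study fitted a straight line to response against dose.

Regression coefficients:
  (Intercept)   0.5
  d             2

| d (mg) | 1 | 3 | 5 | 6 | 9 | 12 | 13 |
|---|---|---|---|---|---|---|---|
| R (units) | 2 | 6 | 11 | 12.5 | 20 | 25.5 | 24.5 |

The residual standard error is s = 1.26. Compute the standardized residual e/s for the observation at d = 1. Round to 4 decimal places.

-0.3968

R̂ = 0.5 + 2·1 = 2.5
e = 2 − 2.5 = -0.5
e/s = -0.5 / 1.26 = -0.3968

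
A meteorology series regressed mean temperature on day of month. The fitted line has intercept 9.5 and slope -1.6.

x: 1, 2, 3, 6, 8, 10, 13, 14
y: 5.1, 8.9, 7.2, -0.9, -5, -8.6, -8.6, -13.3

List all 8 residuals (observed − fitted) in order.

x=1: ŷ = 9.5 − 1.6·1 = 7.9; r = 5.1 − 7.9 = -2.8
x=2: ŷ = 9.5 − 1.6·2 = 6.3; r = 8.9 − 6.3 = 2.6
x=3: ŷ = 9.5 − 1.6·3 = 4.7; r = 7.2 − 4.7 = 2.5
x=6: ŷ = 9.5 − 1.6·6 = -0.1; r = -0.9 − (-0.1) = -0.8
x=8: ŷ = 9.5 − 1.6·8 = -3.3; r = -5 − (-3.3) = -1.7
x=10: ŷ = 9.5 − 1.6·10 = -6.5; r = -8.6 − (-6.5) = -2.1
x=13: ŷ = 9.5 − 1.6·13 = -11.3; r = -8.6 − (-11.3) = 2.7
x=14: ŷ = 9.5 − 1.6·14 = -12.9; r = -13.3 − (-12.9) = -0.4

-2.8, 2.6, 2.5, -0.8, -1.7, -2.1, 2.7, -0.4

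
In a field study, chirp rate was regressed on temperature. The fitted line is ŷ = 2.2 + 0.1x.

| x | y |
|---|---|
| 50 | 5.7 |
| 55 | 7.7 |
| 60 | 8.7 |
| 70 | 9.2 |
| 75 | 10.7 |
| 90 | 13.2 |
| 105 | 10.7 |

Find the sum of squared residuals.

SSE = 11.5

x=50: ŷ = 2.2 + 0.1·50 = 7.2; e = 5.7 − 7.2 = -1.5
x=55: ŷ = 2.2 + 0.1·55 = 7.7; e = 7.7 − 7.7 = 0
x=60: ŷ = 2.2 + 0.1·60 = 8.2; e = 8.7 − 8.2 = 0.5
x=70: ŷ = 2.2 + 0.1·70 = 9.2; e = 9.2 − 9.2 = 0
x=75: ŷ = 2.2 + 0.1·75 = 9.7; e = 10.7 − 9.7 = 1
x=90: ŷ = 2.2 + 0.1·90 = 11.2; e = 13.2 − 11.2 = 2
x=105: ŷ = 2.2 + 0.1·105 = 12.7; e = 10.7 − 12.7 = -2
SSE = 2.25 + 0 + 0.25 + 0 + 1 + 4 + 4 = 11.5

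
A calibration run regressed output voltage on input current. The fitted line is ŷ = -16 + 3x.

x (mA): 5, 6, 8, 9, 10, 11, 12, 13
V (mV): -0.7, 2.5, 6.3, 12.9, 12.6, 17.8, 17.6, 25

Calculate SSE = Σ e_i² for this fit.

SSE = 19.2

x=5: ŷ = -16 + 3·5 = -1; e = -0.7 − (-1) = 0.3
x=6: ŷ = -16 + 3·6 = 2; e = 2.5 − 2 = 0.5
x=8: ŷ = -16 + 3·8 = 8; e = 6.3 − 8 = -1.7
x=9: ŷ = -16 + 3·9 = 11; e = 12.9 − 11 = 1.9
x=10: ŷ = -16 + 3·10 = 14; e = 12.6 − 14 = -1.4
x=11: ŷ = -16 + 3·11 = 17; e = 17.8 − 17 = 0.8
x=12: ŷ = -16 + 3·12 = 20; e = 17.6 − 20 = -2.4
x=13: ŷ = -16 + 3·13 = 23; e = 25 − 23 = 2
SSE = 0.09 + 0.25 + 2.89 + 3.61 + 1.96 + 0.64 + 5.76 + 4 = 19.2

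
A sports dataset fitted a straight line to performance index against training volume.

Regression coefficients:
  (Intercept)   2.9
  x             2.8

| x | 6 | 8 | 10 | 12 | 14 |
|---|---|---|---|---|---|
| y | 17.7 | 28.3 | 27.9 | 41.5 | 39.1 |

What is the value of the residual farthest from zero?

x=6: ŷ = 2.9 + 2.8·6 = 19.7; e = 17.7 − 19.7 = -2
x=8: ŷ = 2.9 + 2.8·8 = 25.3; e = 28.3 − 25.3 = 3
x=10: ŷ = 2.9 + 2.8·10 = 30.9; e = 27.9 − 30.9 = -3
x=12: ŷ = 2.9 + 2.8·12 = 36.5; e = 41.5 − 36.5 = 5
x=14: ŷ = 2.9 + 2.8·14 = 42.1; e = 39.1 − 42.1 = -3
Largest |e| is 5 at x = 12, residual 5.

e = 5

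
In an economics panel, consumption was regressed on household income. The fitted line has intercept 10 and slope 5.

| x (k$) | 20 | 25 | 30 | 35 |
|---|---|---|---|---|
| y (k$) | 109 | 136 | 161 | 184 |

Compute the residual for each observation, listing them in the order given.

-1, 1, 1, -1

x=20: ŷ = 10 + 5·20 = 110; e = 109 − 110 = -1
x=25: ŷ = 10 + 5·25 = 135; e = 136 − 135 = 1
x=30: ŷ = 10 + 5·30 = 160; e = 161 − 160 = 1
x=35: ŷ = 10 + 5·35 = 185; e = 184 − 185 = -1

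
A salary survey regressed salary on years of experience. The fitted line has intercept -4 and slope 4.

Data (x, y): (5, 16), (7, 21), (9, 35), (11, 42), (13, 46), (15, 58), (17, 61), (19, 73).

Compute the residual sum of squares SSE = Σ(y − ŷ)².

x=5: ŷ = -4 + 4·5 = 16; r = 16 − 16 = 0
x=7: ŷ = -4 + 4·7 = 24; r = 21 − 24 = -3
x=9: ŷ = -4 + 4·9 = 32; r = 35 − 32 = 3
x=11: ŷ = -4 + 4·11 = 40; r = 42 − 40 = 2
x=13: ŷ = -4 + 4·13 = 48; r = 46 − 48 = -2
x=15: ŷ = -4 + 4·15 = 56; r = 58 − 56 = 2
x=17: ŷ = -4 + 4·17 = 64; r = 61 − 64 = -3
x=19: ŷ = -4 + 4·19 = 72; r = 73 − 72 = 1
SSE = 0 + 9 + 9 + 4 + 4 + 4 + 9 + 1 = 40

SSE = 40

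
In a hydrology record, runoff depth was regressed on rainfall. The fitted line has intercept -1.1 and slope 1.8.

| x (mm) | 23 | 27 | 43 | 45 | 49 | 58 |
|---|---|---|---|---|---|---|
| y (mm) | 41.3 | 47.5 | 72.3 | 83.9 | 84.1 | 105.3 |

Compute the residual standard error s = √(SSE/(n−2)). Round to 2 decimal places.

x=23: ŷ = -1.1 + 1.8·23 = 40.3; r = 41.3 − 40.3 = 1
x=27: ŷ = -1.1 + 1.8·27 = 47.5; r = 47.5 − 47.5 = 0
x=43: ŷ = -1.1 + 1.8·43 = 76.3; r = 72.3 − 76.3 = -4
x=45: ŷ = -1.1 + 1.8·45 = 79.9; r = 83.9 − 79.9 = 4
x=49: ŷ = -1.1 + 1.8·49 = 87.1; r = 84.1 − 87.1 = -3
x=58: ŷ = -1.1 + 1.8·58 = 103.3; r = 105.3 − 103.3 = 2
SSE = 1 + 0 + 16 + 16 + 9 + 4 = 46
s = √(46/4) = √11.5 ≈ 3.39

s = 3.39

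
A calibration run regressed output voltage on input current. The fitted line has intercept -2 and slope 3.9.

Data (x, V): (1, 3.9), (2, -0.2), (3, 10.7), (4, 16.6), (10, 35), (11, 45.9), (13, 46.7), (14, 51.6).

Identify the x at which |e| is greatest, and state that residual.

x = 2, e = -6

x=1: V̂ = -2 + 3.9·1 = 1.9; e = 3.9 − 1.9 = 2
x=2: V̂ = -2 + 3.9·2 = 5.8; e = -0.2 − 5.8 = -6
x=3: V̂ = -2 + 3.9·3 = 9.7; e = 10.7 − 9.7 = 1
x=4: V̂ = -2 + 3.9·4 = 13.6; e = 16.6 − 13.6 = 3
x=10: V̂ = -2 + 3.9·10 = 37; e = 35 − 37 = -2
x=11: V̂ = -2 + 3.9·11 = 40.9; e = 45.9 − 40.9 = 5
x=13: V̂ = -2 + 3.9·13 = 48.7; e = 46.7 − 48.7 = -2
x=14: V̂ = -2 + 3.9·14 = 52.6; e = 51.6 − 52.6 = -1
Largest |e| is 6 at x = 2, residual -6.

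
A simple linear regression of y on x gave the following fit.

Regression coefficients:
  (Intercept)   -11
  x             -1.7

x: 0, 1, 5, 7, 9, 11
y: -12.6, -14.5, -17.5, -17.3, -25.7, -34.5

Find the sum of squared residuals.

x=0: ŷ = -11 − 1.7·0 = -11; e = -12.6 − (-11) = -1.6
x=1: ŷ = -11 − 1.7·1 = -12.7; e = -14.5 − (-12.7) = -1.8
x=5: ŷ = -11 − 1.7·5 = -19.5; e = -17.5 − (-19.5) = 2
x=7: ŷ = -11 − 1.7·7 = -22.9; e = -17.3 − (-22.9) = 5.6
x=9: ŷ = -11 − 1.7·9 = -26.3; e = -25.7 − (-26.3) = 0.6
x=11: ŷ = -11 − 1.7·11 = -29.7; e = -34.5 − (-29.7) = -4.8
SSE = 2.56 + 3.24 + 4 + 31.36 + 0.36 + 23.04 = 64.56

SSE = 64.56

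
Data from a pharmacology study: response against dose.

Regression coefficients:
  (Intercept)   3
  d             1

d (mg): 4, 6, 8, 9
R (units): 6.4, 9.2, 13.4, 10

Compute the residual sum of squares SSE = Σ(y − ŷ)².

d=4: R̂ = 3 + 4 = 7; e = 6.4 − 7 = -0.6
d=6: R̂ = 3 + 6 = 9; e = 9.2 − 9 = 0.2
d=8: R̂ = 3 + 8 = 11; e = 13.4 − 11 = 2.4
d=9: R̂ = 3 + 9 = 12; e = 10 − 12 = -2
SSE = 0.36 + 0.04 + 5.76 + 4 = 10.16

SSE = 10.16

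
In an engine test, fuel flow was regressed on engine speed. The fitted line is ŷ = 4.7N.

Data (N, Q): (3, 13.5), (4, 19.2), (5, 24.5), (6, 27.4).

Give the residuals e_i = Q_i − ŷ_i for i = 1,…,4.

-0.6, 0.4, 1, -0.8

N=3: ŷ = 4.7·3 = 14.1; e = 13.5 − 14.1 = -0.6
N=4: ŷ = 4.7·4 = 18.8; e = 19.2 − 18.8 = 0.4
N=5: ŷ = 4.7·5 = 23.5; e = 24.5 − 23.5 = 1
N=6: ŷ = 4.7·6 = 28.2; e = 27.4 − 28.2 = -0.8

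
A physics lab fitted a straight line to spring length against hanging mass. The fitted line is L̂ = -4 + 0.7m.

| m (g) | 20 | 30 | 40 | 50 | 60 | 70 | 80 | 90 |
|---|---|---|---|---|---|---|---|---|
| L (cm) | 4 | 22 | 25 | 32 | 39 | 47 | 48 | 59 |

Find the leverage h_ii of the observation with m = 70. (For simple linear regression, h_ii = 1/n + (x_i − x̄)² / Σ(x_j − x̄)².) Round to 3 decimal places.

h = 0.179

m̄ = (20 + 30 + 40 + 50 + 60 + 70 + 80 + 90)/8 = 55
Σ(m − m̄)² = 1225 + 625 + 225 + 25 + 25 + 225 + 625 + 1225 = 4200
h = 1/8 + (15)²/4200 = 0.125 + 0.0535714 = 0.179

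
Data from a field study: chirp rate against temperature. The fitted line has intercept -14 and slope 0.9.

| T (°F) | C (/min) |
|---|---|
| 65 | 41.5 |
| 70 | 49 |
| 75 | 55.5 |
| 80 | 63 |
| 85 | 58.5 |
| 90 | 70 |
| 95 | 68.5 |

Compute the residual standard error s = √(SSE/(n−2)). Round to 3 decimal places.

s = 3.795

T=65: Ĉ = -14 + 0.9·65 = 44.5; r = 41.5 − 44.5 = -3
T=70: Ĉ = -14 + 0.9·70 = 49; r = 49 − 49 = 0
T=75: Ĉ = -14 + 0.9·75 = 53.5; r = 55.5 − 53.5 = 2
T=80: Ĉ = -14 + 0.9·80 = 58; r = 63 − 58 = 5
T=85: Ĉ = -14 + 0.9·85 = 62.5; r = 58.5 − 62.5 = -4
T=90: Ĉ = -14 + 0.9·90 = 67; r = 70 − 67 = 3
T=95: Ĉ = -14 + 0.9·95 = 71.5; r = 68.5 − 71.5 = -3
SSE = 9 + 0 + 4 + 25 + 16 + 9 + 9 = 72
s = √(72/5) = √14.4 ≈ 3.795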